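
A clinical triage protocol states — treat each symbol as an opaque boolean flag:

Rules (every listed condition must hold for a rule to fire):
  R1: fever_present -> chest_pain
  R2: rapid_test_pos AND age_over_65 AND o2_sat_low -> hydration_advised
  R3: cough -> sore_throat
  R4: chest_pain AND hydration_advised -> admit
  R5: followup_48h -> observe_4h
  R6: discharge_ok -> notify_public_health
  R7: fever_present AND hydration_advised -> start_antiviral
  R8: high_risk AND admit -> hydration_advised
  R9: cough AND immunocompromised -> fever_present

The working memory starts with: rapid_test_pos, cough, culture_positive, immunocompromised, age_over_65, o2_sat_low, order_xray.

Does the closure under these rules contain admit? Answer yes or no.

yes

Round 1: R2 [rapid_test_pos AND age_over_65 AND o2_sat_low -> hydration_advised]; R3 [cough -> sore_throat]; R9 [cough AND immunocompromised -> fever_present]. Adds hydration_advised, sore_throat, fever_present.
Round 2: R1 [fever_present -> chest_pain]; R7 [fever_present AND hydration_advised -> start_antiviral]. Adds chest_pain, start_antiviral.
Round 3: R4 [chest_pain AND hydration_advised -> admit]. Adds admit.
admit appears in round 3, so it is derivable.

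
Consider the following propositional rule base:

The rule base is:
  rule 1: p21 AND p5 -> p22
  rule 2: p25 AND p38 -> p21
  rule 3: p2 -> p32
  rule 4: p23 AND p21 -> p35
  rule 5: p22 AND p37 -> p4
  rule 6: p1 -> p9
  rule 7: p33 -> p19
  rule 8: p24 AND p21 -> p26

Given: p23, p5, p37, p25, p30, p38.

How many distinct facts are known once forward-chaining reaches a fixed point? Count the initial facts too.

10

[1] rule 2 [p25 AND p38 -> p21]. ⇒ new: p21.
[2] rule 1 [p21 AND p5 -> p22]; rule 4 [p23 AND p21 -> p35]. ⇒ new: p22, p35.
[3] rule 5 [p22 AND p37 -> p4]. ⇒ new: p4.
Closure: {p21, p22, p23, p25, p30, p35, p37, p38, p4, p5} — 10 facts.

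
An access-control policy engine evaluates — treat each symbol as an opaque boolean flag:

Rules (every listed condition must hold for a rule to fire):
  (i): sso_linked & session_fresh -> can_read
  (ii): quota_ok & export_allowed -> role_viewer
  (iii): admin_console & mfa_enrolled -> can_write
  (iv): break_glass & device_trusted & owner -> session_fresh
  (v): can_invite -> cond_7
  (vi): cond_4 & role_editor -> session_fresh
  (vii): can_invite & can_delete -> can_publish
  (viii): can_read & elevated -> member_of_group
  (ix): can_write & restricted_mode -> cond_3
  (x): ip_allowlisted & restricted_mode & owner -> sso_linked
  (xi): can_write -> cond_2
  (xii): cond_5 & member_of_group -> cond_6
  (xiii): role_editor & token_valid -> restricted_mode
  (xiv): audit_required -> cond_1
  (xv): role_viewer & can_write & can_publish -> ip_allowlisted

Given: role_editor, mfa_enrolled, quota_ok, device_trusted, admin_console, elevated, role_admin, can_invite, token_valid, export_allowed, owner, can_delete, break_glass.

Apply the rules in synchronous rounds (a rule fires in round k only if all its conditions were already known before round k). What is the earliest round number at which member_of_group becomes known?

Round 1: (ii) [quota_ok & export_allowed -> role_viewer]; (iii) [admin_console & mfa_enrolled -> can_write]; (iv) [break_glass & device_trusted & owner -> session_fresh]; (v) [can_invite -> cond_7]; (vii) [can_invite & can_delete -> can_publish]; (xiii) [role_editor & token_valid -> restricted_mode]. New: role_viewer, can_write, session_fresh, cond_7, can_publish, restricted_mode.
Round 2: (ix) [can_write & restricted_mode -> cond_3]; (xi) [can_write -> cond_2]; (xv) [role_viewer & can_write & can_publish -> ip_allowlisted]. New: cond_3, cond_2, ip_allowlisted.
Round 3: (x) [ip_allowlisted & restricted_mode & owner -> sso_linked]. New: sso_linked.
Round 4: (i) [sso_linked & session_fresh -> can_read]. New: can_read.
Round 5: (viii) [can_read & elevated -> member_of_group]. New: member_of_group.
member_of_group first appears in round 5.

5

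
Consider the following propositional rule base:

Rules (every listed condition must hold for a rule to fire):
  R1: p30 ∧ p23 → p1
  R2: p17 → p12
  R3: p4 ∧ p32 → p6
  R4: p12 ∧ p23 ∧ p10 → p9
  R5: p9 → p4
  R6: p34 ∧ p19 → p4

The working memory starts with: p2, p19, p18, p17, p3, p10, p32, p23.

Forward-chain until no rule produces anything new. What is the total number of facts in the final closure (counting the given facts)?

12

Round 1 fires R2, giving p12.
Round 2 fires R4, giving p9.
Round 3 fires R5, giving p4.
Round 4 fires R3, giving p6.
Closure: {p10, p12, p17, p18, p19, p2, p23, p3, p32, p4, p6, p9} — 12 facts.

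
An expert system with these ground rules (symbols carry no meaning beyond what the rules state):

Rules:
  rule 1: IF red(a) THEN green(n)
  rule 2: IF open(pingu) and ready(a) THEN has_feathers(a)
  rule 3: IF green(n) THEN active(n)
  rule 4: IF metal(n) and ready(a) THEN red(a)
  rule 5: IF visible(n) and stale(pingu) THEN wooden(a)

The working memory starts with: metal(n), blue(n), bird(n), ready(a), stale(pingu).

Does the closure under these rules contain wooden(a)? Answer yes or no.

no

Round 1: rule 4 [IF metal(n) and ready(a) THEN red(a)]. Adds red(a).
Round 2: rule 1 [IF red(a) THEN green(n)]. Adds green(n).
Round 3: rule 3 [IF green(n) THEN active(n)]. Adds active(n).
Fixed point reached. wooden(a) is concluded only by rule 5; rule 5 needs visible(n) (never derived).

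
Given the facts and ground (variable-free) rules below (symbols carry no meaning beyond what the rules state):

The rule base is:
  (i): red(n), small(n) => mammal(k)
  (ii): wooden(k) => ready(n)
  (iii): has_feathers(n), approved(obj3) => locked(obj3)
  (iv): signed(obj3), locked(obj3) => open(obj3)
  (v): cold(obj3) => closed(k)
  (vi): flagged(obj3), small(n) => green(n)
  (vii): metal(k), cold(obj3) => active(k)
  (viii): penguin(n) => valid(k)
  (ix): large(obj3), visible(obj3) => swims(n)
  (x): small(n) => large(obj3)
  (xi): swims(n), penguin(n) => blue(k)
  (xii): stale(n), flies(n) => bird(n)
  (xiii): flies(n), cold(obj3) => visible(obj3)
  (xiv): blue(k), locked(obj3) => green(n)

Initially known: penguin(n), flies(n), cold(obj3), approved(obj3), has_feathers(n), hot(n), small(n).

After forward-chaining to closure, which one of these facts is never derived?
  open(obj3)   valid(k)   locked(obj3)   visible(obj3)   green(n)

Round 1: (iii) [has_feathers(n), approved(obj3) => locked(obj3)]; (v) [cold(obj3) => closed(k)]; (viii) [penguin(n) => valid(k)]; (x) [small(n) => large(obj3)]; (xiii) [flies(n), cold(obj3) => visible(obj3)]. New: locked(obj3), closed(k), valid(k), large(obj3), visible(obj3).
Round 2: (ix) [large(obj3), visible(obj3) => swims(n)]. New: swims(n).
Round 3: (xi) [swims(n), penguin(n) => blue(k)]. New: blue(k).
Round 4: (xiv) [blue(k), locked(obj3) => green(n)]. New: green(n).
Derived: visible(obj3) (round 1), valid(k) (round 1), locked(obj3) (round 1), green(n) (round 4). open(obj3) never appears in any round.

open(obj3)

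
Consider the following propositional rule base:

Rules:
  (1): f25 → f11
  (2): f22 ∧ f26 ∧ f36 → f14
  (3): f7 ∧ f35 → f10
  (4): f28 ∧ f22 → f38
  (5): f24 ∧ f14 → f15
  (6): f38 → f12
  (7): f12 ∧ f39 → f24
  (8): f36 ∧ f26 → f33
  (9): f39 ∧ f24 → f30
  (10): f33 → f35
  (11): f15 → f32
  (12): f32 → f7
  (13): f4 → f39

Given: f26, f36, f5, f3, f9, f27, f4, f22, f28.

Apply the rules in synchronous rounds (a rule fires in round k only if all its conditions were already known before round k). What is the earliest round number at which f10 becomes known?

7

Round 1 fires (2), (4), (8), (13), giving f14, f38, f33, f39.
Round 2 fires (6), (10), giving f12, f35.
Round 3 fires (7), giving f24.
Round 4 fires (5), (9), giving f15, f30.
Round 5 fires (11), giving f32.
Round 6 fires (12), giving f7.
Round 7 fires (3), giving f10.
f10 first appears in round 7.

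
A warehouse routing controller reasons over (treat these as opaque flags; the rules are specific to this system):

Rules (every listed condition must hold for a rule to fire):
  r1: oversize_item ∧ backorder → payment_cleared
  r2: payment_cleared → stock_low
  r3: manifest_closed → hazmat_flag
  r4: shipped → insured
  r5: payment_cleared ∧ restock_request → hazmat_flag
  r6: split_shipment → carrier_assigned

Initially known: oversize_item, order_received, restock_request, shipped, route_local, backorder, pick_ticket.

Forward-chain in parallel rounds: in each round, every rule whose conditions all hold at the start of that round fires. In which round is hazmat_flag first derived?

2

Round 1: r1 [oversize_item ∧ backorder → payment_cleared]; r4 [shipped → insured]. New: payment_cleared, insured.
Round 2: r2 [payment_cleared → stock_low]; r5 [payment_cleared ∧ restock_request → hazmat_flag]. New: stock_low, hazmat_flag.
hazmat_flag first appears in round 2.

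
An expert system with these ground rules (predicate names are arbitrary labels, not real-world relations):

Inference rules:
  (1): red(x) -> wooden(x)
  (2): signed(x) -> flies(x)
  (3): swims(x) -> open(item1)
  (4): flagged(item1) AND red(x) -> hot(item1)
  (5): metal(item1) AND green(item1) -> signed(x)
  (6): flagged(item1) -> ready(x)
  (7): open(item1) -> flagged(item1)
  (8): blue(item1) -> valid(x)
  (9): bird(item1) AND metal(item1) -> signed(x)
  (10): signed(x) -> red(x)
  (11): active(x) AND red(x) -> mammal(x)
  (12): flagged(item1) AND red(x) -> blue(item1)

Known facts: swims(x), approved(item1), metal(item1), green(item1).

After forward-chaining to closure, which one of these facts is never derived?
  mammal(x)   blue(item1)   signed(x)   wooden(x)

Round 1 fires (3), (5), giving open(item1), signed(x).
Round 2 fires (2), (7), (10), giving flies(x), flagged(item1), red(x).
Round 3 fires (1), (4), (6), (12), giving wooden(x), hot(item1), ready(x), blue(item1).
Round 4 fires (8), giving valid(x).
Derived: blue(item1) (round 3), signed(x) (round 1), wooden(x) (round 3). mammal(x) never appears in any round.

mammal(x)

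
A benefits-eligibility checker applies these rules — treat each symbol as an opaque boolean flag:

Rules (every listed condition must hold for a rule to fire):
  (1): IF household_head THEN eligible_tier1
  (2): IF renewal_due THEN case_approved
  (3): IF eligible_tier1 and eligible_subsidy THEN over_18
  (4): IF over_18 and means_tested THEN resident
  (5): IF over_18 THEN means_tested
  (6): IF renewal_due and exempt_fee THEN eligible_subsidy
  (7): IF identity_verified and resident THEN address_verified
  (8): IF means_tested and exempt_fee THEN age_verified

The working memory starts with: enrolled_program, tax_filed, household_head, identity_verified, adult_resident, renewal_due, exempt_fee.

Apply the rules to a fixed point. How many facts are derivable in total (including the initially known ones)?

Round 1: (1) [IF household_head THEN eligible_tier1]; (2) [IF renewal_due THEN case_approved]; (6) [IF renewal_due and exempt_fee THEN eligible_subsidy]. New: eligible_tier1, case_approved, eligible_subsidy.
Round 2: (3) [IF eligible_tier1 and eligible_subsidy THEN over_18]. New: over_18.
Round 3: (5) [IF over_18 THEN means_tested]. New: means_tested.
Round 4: (4) [IF over_18 and means_tested THEN resident]; (8) [IF means_tested and exempt_fee THEN age_verified]. New: resident, age_verified.
Round 5: (7) [IF identity_verified and resident THEN address_verified]. New: address_verified.
Closure: {address_verified, adult_resident, age_verified, case_approved, eligible_subsidy, eligible_tier1, enrolled_program, exempt_fee, household_head, identity_verified, means_tested, over_18, renewal_due, resident, tax_filed} — 15 facts.

15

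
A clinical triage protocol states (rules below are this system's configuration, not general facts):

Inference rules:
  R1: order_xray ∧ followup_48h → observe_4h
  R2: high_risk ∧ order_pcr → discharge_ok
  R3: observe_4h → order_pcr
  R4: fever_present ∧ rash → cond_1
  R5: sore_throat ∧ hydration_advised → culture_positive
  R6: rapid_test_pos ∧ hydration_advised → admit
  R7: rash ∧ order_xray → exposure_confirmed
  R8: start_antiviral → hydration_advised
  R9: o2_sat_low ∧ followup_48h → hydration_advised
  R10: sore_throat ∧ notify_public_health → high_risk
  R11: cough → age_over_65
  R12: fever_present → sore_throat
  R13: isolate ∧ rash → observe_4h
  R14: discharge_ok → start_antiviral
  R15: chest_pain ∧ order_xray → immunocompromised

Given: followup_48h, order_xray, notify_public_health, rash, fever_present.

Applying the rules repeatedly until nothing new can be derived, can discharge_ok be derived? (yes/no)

Round 1 fires R1, R4, R7, R12, giving observe_4h, cond_1, exposure_confirmed, sore_throat.
Round 2 fires R3, R10, giving order_pcr, high_risk.
Round 3 fires R2, giving discharge_ok.
Round 4 fires R14, giving start_antiviral.
Round 5 fires R8, giving hydration_advised.
Round 6 fires R5, giving culture_positive.
discharge_ok appears in round 3, so it is derivable.

yes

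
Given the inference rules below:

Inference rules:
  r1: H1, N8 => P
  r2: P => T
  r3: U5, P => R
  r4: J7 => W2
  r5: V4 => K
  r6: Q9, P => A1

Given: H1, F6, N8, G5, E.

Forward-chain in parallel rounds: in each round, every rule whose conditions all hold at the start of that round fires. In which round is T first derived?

2

Round 1: r1 [H1, N8 => P]. New: P.
Round 2: r2 [P => T]. New: T.
T first appears in round 2.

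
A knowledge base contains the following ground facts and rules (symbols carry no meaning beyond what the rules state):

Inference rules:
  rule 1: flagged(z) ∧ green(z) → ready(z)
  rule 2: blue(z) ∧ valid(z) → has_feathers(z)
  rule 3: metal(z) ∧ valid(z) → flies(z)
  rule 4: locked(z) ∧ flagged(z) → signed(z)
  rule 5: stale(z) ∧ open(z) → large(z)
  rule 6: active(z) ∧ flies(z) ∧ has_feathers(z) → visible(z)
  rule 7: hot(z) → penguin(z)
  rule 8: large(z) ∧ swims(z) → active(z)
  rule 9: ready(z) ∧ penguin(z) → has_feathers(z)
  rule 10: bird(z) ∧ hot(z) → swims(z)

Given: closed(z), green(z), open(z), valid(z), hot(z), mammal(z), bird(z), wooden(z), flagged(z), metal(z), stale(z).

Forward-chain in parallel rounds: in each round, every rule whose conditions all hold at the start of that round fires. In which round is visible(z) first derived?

Round 1 — rule 1, rule 3, rule 5, rule 7, rule 10, derive ready(z), flies(z), large(z), penguin(z), swims(z).
Round 2 — rule 8, rule 9, derive active(z), has_feathers(z).
Round 3 — rule 6, derive visible(z).
visible(z) first appears in round 3.

3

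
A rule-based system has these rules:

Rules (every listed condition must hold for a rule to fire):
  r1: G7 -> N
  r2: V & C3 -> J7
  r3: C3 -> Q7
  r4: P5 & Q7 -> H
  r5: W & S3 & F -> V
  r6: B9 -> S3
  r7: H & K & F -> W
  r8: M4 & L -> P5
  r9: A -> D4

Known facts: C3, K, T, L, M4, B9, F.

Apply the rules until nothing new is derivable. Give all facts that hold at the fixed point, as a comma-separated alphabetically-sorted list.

B9, C3, F, H, J7, K, L, M4, P5, Q7, S3, T, V, W

Round 1 fires r3, r6, r8, giving Q7, S3, P5.
Round 2 fires r4, giving H.
Round 3 fires r7, giving W.
Round 4 fires r5, giving V.
Round 5 fires r2, giving J7.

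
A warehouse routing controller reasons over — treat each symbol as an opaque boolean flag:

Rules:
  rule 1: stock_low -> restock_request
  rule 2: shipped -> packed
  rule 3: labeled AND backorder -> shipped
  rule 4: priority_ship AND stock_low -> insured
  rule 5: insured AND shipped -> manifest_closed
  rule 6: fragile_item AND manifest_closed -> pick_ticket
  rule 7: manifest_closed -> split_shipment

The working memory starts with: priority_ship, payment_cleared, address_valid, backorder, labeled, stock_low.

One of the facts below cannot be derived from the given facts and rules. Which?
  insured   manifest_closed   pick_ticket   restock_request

pick_ticket

Round 1: rule 1 [stock_low -> restock_request]; rule 3 [labeled AND backorder -> shipped]; rule 4 [priority_ship AND stock_low -> insured]. Adds restock_request, shipped, insured.
Round 2: rule 2 [shipped -> packed]; rule 5 [insured AND shipped -> manifest_closed]. Adds packed, manifest_closed.
Round 3: rule 7 [manifest_closed -> split_shipment]. Adds split_shipment.
Derived: manifest_closed (round 2), insured (round 1), restock_request (round 1). pick_ticket never appears in any round.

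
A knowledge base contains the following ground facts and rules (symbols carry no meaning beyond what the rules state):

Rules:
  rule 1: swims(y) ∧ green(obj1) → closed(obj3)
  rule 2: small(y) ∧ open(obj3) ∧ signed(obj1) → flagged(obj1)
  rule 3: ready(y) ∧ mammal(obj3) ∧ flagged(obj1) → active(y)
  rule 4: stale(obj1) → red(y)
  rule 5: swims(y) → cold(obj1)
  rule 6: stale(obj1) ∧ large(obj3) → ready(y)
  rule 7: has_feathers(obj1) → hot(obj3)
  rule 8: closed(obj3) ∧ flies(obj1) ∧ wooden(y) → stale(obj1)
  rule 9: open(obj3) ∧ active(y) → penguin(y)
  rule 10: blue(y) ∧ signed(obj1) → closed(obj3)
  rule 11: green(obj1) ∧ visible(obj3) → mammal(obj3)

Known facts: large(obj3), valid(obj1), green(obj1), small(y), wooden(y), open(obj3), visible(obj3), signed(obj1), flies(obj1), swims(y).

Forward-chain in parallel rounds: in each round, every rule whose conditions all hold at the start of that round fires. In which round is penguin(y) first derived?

5

[1] rule 1 [swims(y) ∧ green(obj1) → closed(obj3)]; rule 2 [small(y) ∧ open(obj3) ∧ signed(obj1) → flagged(obj1)]; rule 5 [swims(y) → cold(obj1)]; rule 11 [green(obj1) ∧ visible(obj3) → mammal(obj3)]. ⇒ new: closed(obj3), flagged(obj1), cold(obj1), mammal(obj3).
[2] rule 8 [closed(obj3) ∧ flies(obj1) ∧ wooden(y) → stale(obj1)]. ⇒ new: stale(obj1).
[3] rule 4 [stale(obj1) → red(y)]; rule 6 [stale(obj1) ∧ large(obj3) → ready(y)]. ⇒ new: red(y), ready(y).
[4] rule 3 [ready(y) ∧ mammal(obj3) ∧ flagged(obj1) → active(y)]. ⇒ new: active(y).
[5] rule 9 [open(obj3) ∧ active(y) → penguin(y)]. ⇒ new: penguin(y).
penguin(y) first appears in round 5.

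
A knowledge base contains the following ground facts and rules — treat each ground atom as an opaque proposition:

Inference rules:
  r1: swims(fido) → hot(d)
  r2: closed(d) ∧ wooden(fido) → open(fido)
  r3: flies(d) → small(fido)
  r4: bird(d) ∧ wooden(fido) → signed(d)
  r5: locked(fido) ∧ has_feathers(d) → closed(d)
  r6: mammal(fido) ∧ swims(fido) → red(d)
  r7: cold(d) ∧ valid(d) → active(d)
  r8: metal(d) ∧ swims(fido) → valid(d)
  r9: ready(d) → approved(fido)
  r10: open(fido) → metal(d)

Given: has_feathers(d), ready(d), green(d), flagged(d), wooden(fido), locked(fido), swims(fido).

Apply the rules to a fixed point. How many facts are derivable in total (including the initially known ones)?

Round 1 fires r1, r5, r9, giving hot(d), closed(d), approved(fido).
Round 2 fires r2, giving open(fido).
Round 3 fires r10, giving metal(d).
Round 4 fires r8, giving valid(d).
Closure: {approved(fido), closed(d), flagged(d), green(d), has_feathers(d), hot(d), locked(fido), metal(d), open(fido), ready(d), swims(fido), valid(d), wooden(fido)} — 13 facts.

13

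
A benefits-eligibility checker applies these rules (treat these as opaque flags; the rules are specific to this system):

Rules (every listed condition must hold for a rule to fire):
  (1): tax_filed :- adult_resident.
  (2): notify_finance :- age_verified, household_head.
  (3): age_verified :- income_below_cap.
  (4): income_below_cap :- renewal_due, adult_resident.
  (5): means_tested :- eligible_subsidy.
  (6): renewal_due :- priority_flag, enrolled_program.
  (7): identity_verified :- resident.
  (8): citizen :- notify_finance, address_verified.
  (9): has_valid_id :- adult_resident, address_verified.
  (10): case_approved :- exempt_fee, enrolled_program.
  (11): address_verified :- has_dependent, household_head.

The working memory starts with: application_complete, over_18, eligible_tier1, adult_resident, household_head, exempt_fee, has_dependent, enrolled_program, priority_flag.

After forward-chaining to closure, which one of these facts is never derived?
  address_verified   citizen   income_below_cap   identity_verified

identity_verified

Round 1: (1) [tax_filed :- adult_resident.]; (6) [renewal_due :- priority_flag, enrolled_program.]; (10) [case_approved :- exempt_fee, enrolled_program.]; (11) [address_verified :- has_dependent, household_head.]. Adds tax_filed, renewal_due, case_approved, address_verified.
Round 2: (4) [income_below_cap :- renewal_due, adult_resident.]; (9) [has_valid_id :- adult_resident, address_verified.]. Adds income_below_cap, has_valid_id.
Round 3: (3) [age_verified :- income_below_cap.]. Adds age_verified.
Round 4: (2) [notify_finance :- age_verified, household_head.]. Adds notify_finance.
Round 5: (8) [citizen :- notify_finance, address_verified.]. Adds citizen.
Derived: income_below_cap (round 2), citizen (round 5), address_verified (round 1). identity_verified never appears in any round.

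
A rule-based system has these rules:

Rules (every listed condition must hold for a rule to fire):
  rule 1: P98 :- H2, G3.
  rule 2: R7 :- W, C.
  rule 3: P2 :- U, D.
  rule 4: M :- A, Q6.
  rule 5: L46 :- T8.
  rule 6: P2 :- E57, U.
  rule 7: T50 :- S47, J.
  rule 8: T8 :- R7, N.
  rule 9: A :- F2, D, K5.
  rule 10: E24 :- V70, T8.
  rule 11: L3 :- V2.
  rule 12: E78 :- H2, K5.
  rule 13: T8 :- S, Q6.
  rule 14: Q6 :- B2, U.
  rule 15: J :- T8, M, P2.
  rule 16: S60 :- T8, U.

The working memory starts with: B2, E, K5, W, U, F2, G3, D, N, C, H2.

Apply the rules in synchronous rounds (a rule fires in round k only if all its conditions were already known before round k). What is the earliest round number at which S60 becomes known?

3

[1] rule 1 [P98 :- H2, G3.]; rule 2 [R7 :- W, C.]; rule 3 [P2 :- U, D.]; rule 9 [A :- F2, D, K5.]; rule 12 [E78 :- H2, K5.]; rule 14 [Q6 :- B2, U.]. ⇒ new: P98, R7, P2, A, E78, Q6.
[2] rule 4 [M :- A, Q6.]; rule 8 [T8 :- R7, N.]. ⇒ new: M, T8.
[3] rule 5 [L46 :- T8.]; rule 15 [J :- T8, M, P2.]; rule 16 [S60 :- T8, U.]. ⇒ new: L46, J, S60.
S60 first appears in round 3.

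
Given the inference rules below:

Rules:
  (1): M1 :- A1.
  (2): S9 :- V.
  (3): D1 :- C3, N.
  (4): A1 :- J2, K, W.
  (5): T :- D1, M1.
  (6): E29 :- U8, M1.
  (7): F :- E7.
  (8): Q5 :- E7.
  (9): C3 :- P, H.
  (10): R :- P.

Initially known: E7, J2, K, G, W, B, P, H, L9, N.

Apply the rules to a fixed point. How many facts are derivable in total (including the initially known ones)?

18

Round 1 fires (4), (7), (8), (9), (10), giving A1, F, Q5, C3, R.
Round 2 fires (1), (3), giving M1, D1.
Round 3 fires (5), giving T.
Closure: {A1, B, C3, D1, E7, F, G, H, J2, K, L9, M1, N, P, Q5, R, T, W} — 18 facts.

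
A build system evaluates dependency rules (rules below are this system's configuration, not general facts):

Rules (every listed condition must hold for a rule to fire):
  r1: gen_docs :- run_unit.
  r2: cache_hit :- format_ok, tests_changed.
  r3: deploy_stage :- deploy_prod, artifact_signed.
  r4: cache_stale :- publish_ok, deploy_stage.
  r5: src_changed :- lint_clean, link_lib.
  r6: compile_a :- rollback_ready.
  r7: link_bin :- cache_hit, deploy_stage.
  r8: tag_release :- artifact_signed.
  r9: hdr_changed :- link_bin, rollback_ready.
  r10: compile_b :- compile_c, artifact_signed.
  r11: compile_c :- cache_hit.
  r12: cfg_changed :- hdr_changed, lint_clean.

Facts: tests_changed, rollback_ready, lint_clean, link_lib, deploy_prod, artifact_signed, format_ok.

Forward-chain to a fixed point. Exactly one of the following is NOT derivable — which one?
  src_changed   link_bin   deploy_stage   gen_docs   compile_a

gen_docs

Round 1: r2 [cache_hit :- format_ok, tests_changed.]; r3 [deploy_stage :- deploy_prod, artifact_signed.]; r5 [src_changed :- lint_clean, link_lib.]; r6 [compile_a :- rollback_ready.]; r8 [tag_release :- artifact_signed.]. Adds cache_hit, deploy_stage, src_changed, compile_a, tag_release.
Round 2: r7 [link_bin :- cache_hit, deploy_stage.]; r11 [compile_c :- cache_hit.]. Adds link_bin, compile_c.
Round 3: r9 [hdr_changed :- link_bin, rollback_ready.]; r10 [compile_b :- compile_c, artifact_signed.]. Adds hdr_changed, compile_b.
Round 4: r12 [cfg_changed :- hdr_changed, lint_clean.]. Adds cfg_changed.
Derived: src_changed (round 1), link_bin (round 2), deploy_stage (round 1), compile_a (round 1). gen_docs never appears in any round.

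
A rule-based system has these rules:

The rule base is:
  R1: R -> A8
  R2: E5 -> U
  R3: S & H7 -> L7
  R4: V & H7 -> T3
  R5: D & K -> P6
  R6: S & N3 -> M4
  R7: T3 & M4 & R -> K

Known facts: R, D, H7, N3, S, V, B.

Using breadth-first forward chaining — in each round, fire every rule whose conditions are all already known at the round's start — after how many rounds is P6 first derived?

Round 1 fires R1, R3, R4, R6, giving A8, L7, T3, M4.
Round 2 fires R7, giving K.
Round 3 fires R5, giving P6.
P6 first appears in round 3.

3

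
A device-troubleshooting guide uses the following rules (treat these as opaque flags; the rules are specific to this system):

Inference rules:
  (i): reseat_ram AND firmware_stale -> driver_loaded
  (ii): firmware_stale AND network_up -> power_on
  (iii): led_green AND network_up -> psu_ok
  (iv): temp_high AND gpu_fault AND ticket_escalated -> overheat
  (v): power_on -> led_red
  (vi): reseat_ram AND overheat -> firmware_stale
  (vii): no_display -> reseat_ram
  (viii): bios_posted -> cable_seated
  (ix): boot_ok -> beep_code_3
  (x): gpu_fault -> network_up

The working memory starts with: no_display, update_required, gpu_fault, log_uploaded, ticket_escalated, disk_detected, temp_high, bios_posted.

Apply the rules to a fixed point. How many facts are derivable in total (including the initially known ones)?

16

Round 1: (iv) [temp_high AND gpu_fault AND ticket_escalated -> overheat]; (vii) [no_display -> reseat_ram]; (viii) [bios_posted -> cable_seated]; (x) [gpu_fault -> network_up]. Adds overheat, reseat_ram, cable_seated, network_up.
Round 2: (vi) [reseat_ram AND overheat -> firmware_stale]. Adds firmware_stale.
Round 3: (i) [reseat_ram AND firmware_stale -> driver_loaded]; (ii) [firmware_stale AND network_up -> power_on]. Adds driver_loaded, power_on.
Round 4: (v) [power_on -> led_red]. Adds led_red.
Closure: {bios_posted, cable_seated, disk_detected, driver_loaded, firmware_stale, gpu_fault, led_red, log_uploaded, network_up, no_display, overheat, power_on, reseat_ram, temp_high, ticket_escalated, update_required} — 16 facts.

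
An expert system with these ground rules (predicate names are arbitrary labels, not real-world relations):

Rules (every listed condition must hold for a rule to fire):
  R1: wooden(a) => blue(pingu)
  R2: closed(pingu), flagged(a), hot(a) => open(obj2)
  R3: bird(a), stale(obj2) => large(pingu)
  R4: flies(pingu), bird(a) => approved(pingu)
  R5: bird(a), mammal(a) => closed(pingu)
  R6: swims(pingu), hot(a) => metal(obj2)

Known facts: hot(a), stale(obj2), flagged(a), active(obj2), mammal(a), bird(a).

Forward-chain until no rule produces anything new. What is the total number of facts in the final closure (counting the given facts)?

9

Round 1: R3 [bird(a), stale(obj2) => large(pingu)]; R5 [bird(a), mammal(a) => closed(pingu)]. Adds large(pingu), closed(pingu).
Round 2: R2 [closed(pingu), flagged(a), hot(a) => open(obj2)]. Adds open(obj2).
Closure: {active(obj2), bird(a), closed(pingu), flagged(a), hot(a), large(pingu), mammal(a), open(obj2), stale(obj2)} — 9 facts.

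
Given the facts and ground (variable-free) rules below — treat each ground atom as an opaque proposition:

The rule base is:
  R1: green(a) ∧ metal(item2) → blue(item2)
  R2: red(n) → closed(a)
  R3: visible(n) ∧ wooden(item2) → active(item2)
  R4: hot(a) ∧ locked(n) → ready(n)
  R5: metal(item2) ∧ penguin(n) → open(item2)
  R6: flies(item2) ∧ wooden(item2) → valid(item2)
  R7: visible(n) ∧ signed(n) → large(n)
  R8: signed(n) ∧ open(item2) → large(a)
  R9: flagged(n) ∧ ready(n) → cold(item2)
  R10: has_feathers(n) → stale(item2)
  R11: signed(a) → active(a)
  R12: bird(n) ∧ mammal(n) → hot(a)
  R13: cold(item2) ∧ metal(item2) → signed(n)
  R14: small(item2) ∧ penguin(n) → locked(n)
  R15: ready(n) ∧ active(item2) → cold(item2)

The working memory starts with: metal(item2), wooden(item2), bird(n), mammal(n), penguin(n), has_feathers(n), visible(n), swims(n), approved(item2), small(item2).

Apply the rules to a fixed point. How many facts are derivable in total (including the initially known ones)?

20

Round 1: R3 [visible(n) ∧ wooden(item2) → active(item2)]; R5 [metal(item2) ∧ penguin(n) → open(item2)]; R10 [has_feathers(n) → stale(item2)]; R12 [bird(n) ∧ mammal(n) → hot(a)]; R14 [small(item2) ∧ penguin(n) → locked(n)]. New: active(item2), open(item2), stale(item2), hot(a), locked(n).
Round 2: R4 [hot(a) ∧ locked(n) → ready(n)]. New: ready(n).
Round 3: R15 [ready(n) ∧ active(item2) → cold(item2)]. New: cold(item2).
Round 4: R13 [cold(item2) ∧ metal(item2) → signed(n)]. New: signed(n).
Round 5: R7 [visible(n) ∧ signed(n) → large(n)]; R8 [signed(n) ∧ open(item2) → large(a)]. New: large(n), large(a).
Closure: {active(item2), approved(item2), bird(n), cold(item2), has_feathers(n), hot(a), large(a), large(n), locked(n), mammal(n), metal(item2), open(item2), penguin(n), ready(n), signed(n), small(item2), stale(item2), swims(n), visible(n), wooden(item2)} — 20 facts.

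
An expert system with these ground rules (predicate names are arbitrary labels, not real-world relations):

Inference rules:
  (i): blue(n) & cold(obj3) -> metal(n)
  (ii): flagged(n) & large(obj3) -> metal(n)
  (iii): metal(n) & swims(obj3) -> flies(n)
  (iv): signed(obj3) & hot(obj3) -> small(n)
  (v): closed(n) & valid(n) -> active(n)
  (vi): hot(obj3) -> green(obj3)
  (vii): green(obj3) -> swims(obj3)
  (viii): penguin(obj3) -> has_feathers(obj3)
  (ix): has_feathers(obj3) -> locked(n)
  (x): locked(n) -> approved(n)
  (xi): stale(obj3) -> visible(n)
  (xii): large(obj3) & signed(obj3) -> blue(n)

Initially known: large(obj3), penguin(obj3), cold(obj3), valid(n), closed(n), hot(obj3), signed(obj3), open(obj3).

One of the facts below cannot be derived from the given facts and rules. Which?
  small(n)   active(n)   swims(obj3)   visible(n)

Round 1: (iv) [signed(obj3) & hot(obj3) -> small(n)]; (v) [closed(n) & valid(n) -> active(n)]; (vi) [hot(obj3) -> green(obj3)]; (viii) [penguin(obj3) -> has_feathers(obj3)]; (xii) [large(obj3) & signed(obj3) -> blue(n)]. New: small(n), active(n), green(obj3), has_feathers(obj3), blue(n).
Round 2: (i) [blue(n) & cold(obj3) -> metal(n)]; (vii) [green(obj3) -> swims(obj3)]; (ix) [has_feathers(obj3) -> locked(n)]. New: metal(n), swims(obj3), locked(n).
Round 3: (iii) [metal(n) & swims(obj3) -> flies(n)]; (x) [locked(n) -> approved(n)]. New: flies(n), approved(n).
Derived: small(n) (round 1), swims(obj3) (round 2), active(n) (round 1). visible(n) never appears in any round.

visible(n)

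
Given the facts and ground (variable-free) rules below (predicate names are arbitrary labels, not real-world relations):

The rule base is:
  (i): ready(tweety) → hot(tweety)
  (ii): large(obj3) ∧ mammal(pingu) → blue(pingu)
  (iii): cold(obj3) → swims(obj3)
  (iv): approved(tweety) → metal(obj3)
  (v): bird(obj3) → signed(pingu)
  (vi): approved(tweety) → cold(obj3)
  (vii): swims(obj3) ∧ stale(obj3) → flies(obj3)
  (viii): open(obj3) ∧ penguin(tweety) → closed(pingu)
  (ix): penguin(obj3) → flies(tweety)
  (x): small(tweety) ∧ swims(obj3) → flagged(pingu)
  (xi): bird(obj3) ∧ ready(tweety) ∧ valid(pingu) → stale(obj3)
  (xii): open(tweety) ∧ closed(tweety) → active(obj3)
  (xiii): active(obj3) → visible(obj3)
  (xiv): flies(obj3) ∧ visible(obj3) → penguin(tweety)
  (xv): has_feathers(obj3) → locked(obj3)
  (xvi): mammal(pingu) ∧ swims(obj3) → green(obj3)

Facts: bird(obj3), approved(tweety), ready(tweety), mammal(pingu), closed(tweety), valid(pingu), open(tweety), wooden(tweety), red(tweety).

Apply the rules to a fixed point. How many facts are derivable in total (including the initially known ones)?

20

Round 1: (i) [ready(tweety) → hot(tweety)]; (iv) [approved(tweety) → metal(obj3)]; (v) [bird(obj3) → signed(pingu)]; (vi) [approved(tweety) → cold(obj3)]; (xi) [bird(obj3) ∧ ready(tweety) ∧ valid(pingu) → stale(obj3)]; (xii) [open(tweety) ∧ closed(tweety) → active(obj3)]. New: hot(tweety), metal(obj3), signed(pingu), cold(obj3), stale(obj3), active(obj3).
Round 2: (iii) [cold(obj3) → swims(obj3)]; (xiii) [active(obj3) → visible(obj3)]. New: swims(obj3), visible(obj3).
Round 3: (vii) [swims(obj3) ∧ stale(obj3) → flies(obj3)]; (xvi) [mammal(pingu) ∧ swims(obj3) → green(obj3)]. New: flies(obj3), green(obj3).
Round 4: (xiv) [flies(obj3) ∧ visible(obj3) → penguin(tweety)]. New: penguin(tweety).
Closure: {active(obj3), approved(tweety), bird(obj3), closed(tweety), cold(obj3), flies(obj3), green(obj3), hot(tweety), mammal(pingu), metal(obj3), open(tweety), penguin(tweety), ready(tweety), red(tweety), signed(pingu), stale(obj3), swims(obj3), valid(pingu), visible(obj3), wooden(tweety)} — 20 facts.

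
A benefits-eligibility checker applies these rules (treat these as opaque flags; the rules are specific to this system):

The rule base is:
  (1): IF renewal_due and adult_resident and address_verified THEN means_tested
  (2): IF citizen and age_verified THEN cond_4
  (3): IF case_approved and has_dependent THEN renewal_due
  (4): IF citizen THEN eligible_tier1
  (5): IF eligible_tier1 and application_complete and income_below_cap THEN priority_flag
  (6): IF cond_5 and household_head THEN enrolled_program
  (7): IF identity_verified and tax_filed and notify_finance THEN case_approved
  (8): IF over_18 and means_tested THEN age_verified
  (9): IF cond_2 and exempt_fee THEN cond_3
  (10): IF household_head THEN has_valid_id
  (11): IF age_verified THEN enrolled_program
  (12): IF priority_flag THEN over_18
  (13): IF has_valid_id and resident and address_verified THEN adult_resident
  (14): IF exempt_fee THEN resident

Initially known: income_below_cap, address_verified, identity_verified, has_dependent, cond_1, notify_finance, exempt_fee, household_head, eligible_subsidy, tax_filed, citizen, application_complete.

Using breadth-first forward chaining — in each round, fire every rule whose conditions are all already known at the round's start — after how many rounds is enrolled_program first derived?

5

Round 1: (4) [IF citizen THEN eligible_tier1]; (7) [IF identity_verified and tax_filed and notify_finance THEN case_approved]; (10) [IF household_head THEN has_valid_id]; (14) [IF exempt_fee THEN resident]. New: eligible_tier1, case_approved, has_valid_id, resident.
Round 2: (3) [IF case_approved and has_dependent THEN renewal_due]; (5) [IF eligible_tier1 and application_complete and income_below_cap THEN priority_flag]; (13) [IF has_valid_id and resident and address_verified THEN adult_resident]. New: renewal_due, priority_flag, adult_resident.
Round 3: (1) [IF renewal_due and adult_resident and address_verified THEN means_tested]; (12) [IF priority_flag THEN over_18]. New: means_tested, over_18.
Round 4: (8) [IF over_18 and means_tested THEN age_verified]. New: age_verified.
Round 5: (2) [IF citizen and age_verified THEN cond_4]; (11) [IF age_verified THEN enrolled_program]. New: cond_4, enrolled_program.
enrolled_program first appears in round 5.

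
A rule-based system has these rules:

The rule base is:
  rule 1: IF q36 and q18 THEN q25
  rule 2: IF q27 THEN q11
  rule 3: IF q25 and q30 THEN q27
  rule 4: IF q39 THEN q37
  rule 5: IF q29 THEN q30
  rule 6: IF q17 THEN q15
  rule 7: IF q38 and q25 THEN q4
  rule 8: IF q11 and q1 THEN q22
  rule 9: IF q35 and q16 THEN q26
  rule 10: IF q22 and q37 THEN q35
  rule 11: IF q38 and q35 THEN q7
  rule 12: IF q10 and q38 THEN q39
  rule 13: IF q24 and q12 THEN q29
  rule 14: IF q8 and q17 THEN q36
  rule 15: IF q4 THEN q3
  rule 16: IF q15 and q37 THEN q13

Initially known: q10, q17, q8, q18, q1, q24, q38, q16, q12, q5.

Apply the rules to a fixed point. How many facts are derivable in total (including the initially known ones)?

Round 1 fires rule 6, rule 12, rule 13, rule 14, giving q15, q39, q29, q36.
Round 2 fires rule 1, rule 4, rule 5, giving q25, q37, q30.
Round 3 fires rule 3, rule 7, rule 16, giving q27, q4, q13.
Round 4 fires rule 2, rule 15, giving q11, q3.
Round 5 fires rule 8, giving q22.
Round 6 fires rule 10, giving q35.
Round 7 fires rule 9, rule 11, giving q26, q7.
Closure: {q1, q10, q11, q12, q13, q15, q16, q17, q18, q22, q24, q25, q26, q27, q29, q3, q30, q35, q36, q37, q38, q39, q4, q5, q7, q8} — 26 facts.

26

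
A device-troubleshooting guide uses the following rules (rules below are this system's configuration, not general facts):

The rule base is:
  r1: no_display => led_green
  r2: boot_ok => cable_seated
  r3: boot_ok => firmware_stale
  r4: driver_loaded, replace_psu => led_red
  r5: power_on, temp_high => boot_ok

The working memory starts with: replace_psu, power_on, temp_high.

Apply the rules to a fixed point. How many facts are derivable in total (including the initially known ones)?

6

Round 1 — r5, derive boot_ok.
Round 2 — r2, r3, derive cable_seated, firmware_stale.
Closure: {boot_ok, cable_seated, firmware_stale, power_on, replace_psu, temp_high} — 6 facts.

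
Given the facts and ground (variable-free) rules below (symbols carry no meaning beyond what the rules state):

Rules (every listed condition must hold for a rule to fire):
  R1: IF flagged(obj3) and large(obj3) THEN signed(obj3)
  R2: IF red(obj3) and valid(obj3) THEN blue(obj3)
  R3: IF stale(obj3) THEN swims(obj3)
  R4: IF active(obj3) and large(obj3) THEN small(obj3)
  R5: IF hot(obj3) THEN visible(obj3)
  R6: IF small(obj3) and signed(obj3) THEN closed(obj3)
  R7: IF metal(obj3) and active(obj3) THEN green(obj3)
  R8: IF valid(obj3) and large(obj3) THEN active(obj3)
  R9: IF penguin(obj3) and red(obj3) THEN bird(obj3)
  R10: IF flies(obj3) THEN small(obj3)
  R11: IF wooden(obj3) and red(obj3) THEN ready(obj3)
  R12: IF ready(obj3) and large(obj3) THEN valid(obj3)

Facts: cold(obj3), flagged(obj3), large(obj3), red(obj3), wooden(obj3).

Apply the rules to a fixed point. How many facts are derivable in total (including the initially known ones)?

12

[1] R1 [IF flagged(obj3) and large(obj3) THEN signed(obj3)]; R11 [IF wooden(obj3) and red(obj3) THEN ready(obj3)]. ⇒ new: signed(obj3), ready(obj3).
[2] R12 [IF ready(obj3) and large(obj3) THEN valid(obj3)]. ⇒ new: valid(obj3).
[3] R2 [IF red(obj3) and valid(obj3) THEN blue(obj3)]; R8 [IF valid(obj3) and large(obj3) THEN active(obj3)]. ⇒ new: blue(obj3), active(obj3).
[4] R4 [IF active(obj3) and large(obj3) THEN small(obj3)]. ⇒ new: small(obj3).
[5] R6 [IF small(obj3) and signed(obj3) THEN closed(obj3)]. ⇒ new: closed(obj3).
Closure: {active(obj3), blue(obj3), closed(obj3), cold(obj3), flagged(obj3), large(obj3), ready(obj3), red(obj3), signed(obj3), small(obj3), valid(obj3), wooden(obj3)} — 12 facts.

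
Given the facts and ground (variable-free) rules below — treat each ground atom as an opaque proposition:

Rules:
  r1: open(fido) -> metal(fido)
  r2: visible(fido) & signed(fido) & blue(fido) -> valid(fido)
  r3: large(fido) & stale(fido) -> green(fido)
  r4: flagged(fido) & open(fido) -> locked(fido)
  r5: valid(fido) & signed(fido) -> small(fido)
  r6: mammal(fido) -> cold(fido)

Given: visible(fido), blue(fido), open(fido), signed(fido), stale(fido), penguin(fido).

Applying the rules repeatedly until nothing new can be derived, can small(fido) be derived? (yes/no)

[1] r1 [open(fido) -> metal(fido)]; r2 [visible(fido) & signed(fido) & blue(fido) -> valid(fido)]. ⇒ new: metal(fido), valid(fido).
[2] r5 [valid(fido) & signed(fido) -> small(fido)]. ⇒ new: small(fido).
small(fido) appears in round 2, so it is derivable.

yes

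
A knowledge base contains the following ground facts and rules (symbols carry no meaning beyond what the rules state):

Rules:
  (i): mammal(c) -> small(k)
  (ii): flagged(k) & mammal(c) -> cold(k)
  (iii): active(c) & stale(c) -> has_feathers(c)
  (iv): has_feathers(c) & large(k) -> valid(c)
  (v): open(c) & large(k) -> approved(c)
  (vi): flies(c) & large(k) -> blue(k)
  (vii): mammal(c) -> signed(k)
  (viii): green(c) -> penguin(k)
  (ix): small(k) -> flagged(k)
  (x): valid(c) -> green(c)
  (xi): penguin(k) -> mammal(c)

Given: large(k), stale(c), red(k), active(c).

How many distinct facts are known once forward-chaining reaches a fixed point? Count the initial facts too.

[1] (iii) [active(c) & stale(c) -> has_feathers(c)]. ⇒ new: has_feathers(c).
[2] (iv) [has_feathers(c) & large(k) -> valid(c)]. ⇒ new: valid(c).
[3] (x) [valid(c) -> green(c)]. ⇒ new: green(c).
[4] (viii) [green(c) -> penguin(k)]. ⇒ new: penguin(k).
[5] (xi) [penguin(k) -> mammal(c)]. ⇒ new: mammal(c).
[6] (i) [mammal(c) -> small(k)]; (vii) [mammal(c) -> signed(k)]. ⇒ new: small(k), signed(k).
[7] (ix) [small(k) -> flagged(k)]. ⇒ new: flagged(k).
[8] (ii) [flagged(k) & mammal(c) -> cold(k)]. ⇒ new: cold(k).
Closure: {active(c), cold(k), flagged(k), green(c), has_feathers(c), large(k), mammal(c), penguin(k), red(k), signed(k), small(k), stale(c), valid(c)} — 13 facts.

13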